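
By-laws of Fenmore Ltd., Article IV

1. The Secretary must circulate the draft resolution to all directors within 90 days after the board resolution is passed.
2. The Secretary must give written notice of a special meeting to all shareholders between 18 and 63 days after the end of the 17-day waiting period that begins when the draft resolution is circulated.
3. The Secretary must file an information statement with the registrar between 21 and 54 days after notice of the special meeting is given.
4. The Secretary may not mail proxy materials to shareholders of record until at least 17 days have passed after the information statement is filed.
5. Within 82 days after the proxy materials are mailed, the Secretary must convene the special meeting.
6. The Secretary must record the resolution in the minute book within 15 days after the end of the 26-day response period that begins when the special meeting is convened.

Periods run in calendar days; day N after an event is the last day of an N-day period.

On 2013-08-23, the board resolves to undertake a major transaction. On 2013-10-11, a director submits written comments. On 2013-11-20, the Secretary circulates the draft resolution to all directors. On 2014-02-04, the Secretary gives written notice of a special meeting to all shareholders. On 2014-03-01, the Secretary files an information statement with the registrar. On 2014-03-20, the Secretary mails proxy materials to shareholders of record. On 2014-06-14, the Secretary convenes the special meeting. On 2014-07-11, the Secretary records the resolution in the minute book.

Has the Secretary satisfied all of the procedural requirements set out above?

Step 1 — counting 90 days from 2013-08-23 (when the board resolution is passed) gives a deadline of 2013-11-21; done 2013-11-20 — timely.
Step 2 — 18 and 63 days from 2013-12-07 (end of the 17-day waiting period, which began when the draft resolution is circulated on 2013-11-20) are 2013-12-25 and 2014-02-08 respectively; 2014-02-04 falls inside that range.
Step 3 — 21 and 54 days from 2014-02-04 (when notice of the special meeting is given) are 2014-02-25 and 2014-03-30 respectively; done 2014-03-01, which is between those dates.
Step 4 — must wait 17 days from 2014-03-01 (when the information statement is filed), so not before 2014-03-18; 2014-03-20 is on or after that date.
Step 5 — counting 82 days from 2014-03-20 (when the proxy materials are mailed) gives a deadline of 2014-06-10; 2014-06-14 misses that deadline by 4 days.

No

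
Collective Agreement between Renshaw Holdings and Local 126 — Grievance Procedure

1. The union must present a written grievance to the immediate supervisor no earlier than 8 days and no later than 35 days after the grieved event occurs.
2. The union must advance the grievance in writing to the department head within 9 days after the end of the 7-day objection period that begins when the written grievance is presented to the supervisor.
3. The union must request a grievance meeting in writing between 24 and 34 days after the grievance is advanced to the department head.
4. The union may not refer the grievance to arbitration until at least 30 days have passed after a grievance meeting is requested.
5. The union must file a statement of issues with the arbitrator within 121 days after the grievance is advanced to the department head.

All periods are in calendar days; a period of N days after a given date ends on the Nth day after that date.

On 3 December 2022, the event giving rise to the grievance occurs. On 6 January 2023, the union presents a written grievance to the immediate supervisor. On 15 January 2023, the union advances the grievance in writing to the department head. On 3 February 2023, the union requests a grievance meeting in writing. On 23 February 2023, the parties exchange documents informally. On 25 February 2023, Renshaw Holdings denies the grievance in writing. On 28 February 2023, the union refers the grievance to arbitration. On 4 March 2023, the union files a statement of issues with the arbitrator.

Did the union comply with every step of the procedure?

No

Step 1: the window is 8–35 days after 3 December 2022 (when the grieved event occurs), so 11 December 2022 through 7 January 2023; done 6 January 2023, which is between those dates.
Step 2: 9 days after 13 January 2023 (end of the 7-day objection period, which began when the written grievance is presented to the supervisor on 6 January 2023) is 22 January 2023; 15 January 2023 is within that limit.
Step 3: the window is 24–34 days after 15 January 2023 (when the grievance is advanced to the department head), so 8 February 2023 through 18 February 2023; done 3 February 2023 — 5 days before the window opened.
No need to go further; step 3 was not satisfied.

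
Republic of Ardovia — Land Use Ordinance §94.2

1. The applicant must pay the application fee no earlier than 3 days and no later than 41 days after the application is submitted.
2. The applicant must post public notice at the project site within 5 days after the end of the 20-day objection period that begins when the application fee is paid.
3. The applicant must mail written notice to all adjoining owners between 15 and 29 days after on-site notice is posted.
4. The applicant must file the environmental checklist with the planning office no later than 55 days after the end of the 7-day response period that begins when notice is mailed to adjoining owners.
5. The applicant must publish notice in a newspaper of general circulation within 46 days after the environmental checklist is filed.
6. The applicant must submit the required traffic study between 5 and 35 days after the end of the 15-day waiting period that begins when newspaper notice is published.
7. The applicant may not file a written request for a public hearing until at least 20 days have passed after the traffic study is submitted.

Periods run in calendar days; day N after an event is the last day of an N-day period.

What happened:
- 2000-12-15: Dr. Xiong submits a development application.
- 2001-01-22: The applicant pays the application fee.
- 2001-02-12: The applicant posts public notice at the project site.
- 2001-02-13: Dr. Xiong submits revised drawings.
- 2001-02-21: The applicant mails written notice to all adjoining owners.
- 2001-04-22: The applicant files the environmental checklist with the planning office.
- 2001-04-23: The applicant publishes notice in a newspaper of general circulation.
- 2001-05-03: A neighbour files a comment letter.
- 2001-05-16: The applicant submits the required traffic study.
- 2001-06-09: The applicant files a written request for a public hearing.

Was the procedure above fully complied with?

No

Step 1: the window is 3–41 days after 2000-12-15 (when the application is submitted), so 2000-12-18 through 2001-01-25; done 2001-01-22 — within the window.
Step 2: 5 days after 2001-02-11 (end of the 20-day objection period, which began when the application fee is paid on 2001-01-22) is 2001-02-16; 2001-02-12 is within that limit.
Step 3: the window is 15–29 days after 2001-02-12 (when on-site notice is posted), so 2001-02-27 through 2001-03-13; done 2001-02-21 — 6 days before the window opened.
No need to go further; step 3 was not satisfied.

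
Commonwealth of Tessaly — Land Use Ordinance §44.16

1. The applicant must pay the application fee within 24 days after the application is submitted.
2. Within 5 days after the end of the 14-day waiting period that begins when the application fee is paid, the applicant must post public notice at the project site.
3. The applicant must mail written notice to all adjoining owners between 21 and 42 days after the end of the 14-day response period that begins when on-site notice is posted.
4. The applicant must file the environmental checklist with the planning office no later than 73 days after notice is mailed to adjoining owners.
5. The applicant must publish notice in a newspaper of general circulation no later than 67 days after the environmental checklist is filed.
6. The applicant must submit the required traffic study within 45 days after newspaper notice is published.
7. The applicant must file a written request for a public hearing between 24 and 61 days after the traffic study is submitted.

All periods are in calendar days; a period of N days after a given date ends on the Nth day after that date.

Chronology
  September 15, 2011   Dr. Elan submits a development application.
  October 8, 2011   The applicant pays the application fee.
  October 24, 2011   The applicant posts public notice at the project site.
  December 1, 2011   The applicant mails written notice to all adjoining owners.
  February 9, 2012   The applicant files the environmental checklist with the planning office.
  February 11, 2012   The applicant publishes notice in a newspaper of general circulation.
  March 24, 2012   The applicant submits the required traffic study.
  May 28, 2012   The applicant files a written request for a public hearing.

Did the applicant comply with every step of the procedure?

No

(1) due by September 15, 2011 + 24 days = October 9, 2011; October 8, 2011 is within that limit.
(2) due by October 22, 2011 + 5 days = October 27, 2011; completed October 24, 2011, before the deadline.
(3) the permitted window runs from November 7, 2011 + 21 = November 28, 2011 to November 7, 2011 + 42 = December 19, 2011; done December 1, 2011, which is between those dates.
(4) due by December 1, 2011 + 73 days = February 12, 2012; February 9, 2012 is within that limit.
(5) due by February 9, 2012 + 67 days = April 16, 2012; completed February 11, 2012, before the deadline.
(6) due by February 11, 2012 + 45 days = March 27, 2012; completed March 24, 2012, before the deadline.
(7) the permitted window runs from March 24, 2012 + 24 = April 17, 2012 to March 24, 2012 + 61 = May 24, 2012; May 28, 2012 is 4 days past the end of the window.
The procedure was therefore not followed at step 7.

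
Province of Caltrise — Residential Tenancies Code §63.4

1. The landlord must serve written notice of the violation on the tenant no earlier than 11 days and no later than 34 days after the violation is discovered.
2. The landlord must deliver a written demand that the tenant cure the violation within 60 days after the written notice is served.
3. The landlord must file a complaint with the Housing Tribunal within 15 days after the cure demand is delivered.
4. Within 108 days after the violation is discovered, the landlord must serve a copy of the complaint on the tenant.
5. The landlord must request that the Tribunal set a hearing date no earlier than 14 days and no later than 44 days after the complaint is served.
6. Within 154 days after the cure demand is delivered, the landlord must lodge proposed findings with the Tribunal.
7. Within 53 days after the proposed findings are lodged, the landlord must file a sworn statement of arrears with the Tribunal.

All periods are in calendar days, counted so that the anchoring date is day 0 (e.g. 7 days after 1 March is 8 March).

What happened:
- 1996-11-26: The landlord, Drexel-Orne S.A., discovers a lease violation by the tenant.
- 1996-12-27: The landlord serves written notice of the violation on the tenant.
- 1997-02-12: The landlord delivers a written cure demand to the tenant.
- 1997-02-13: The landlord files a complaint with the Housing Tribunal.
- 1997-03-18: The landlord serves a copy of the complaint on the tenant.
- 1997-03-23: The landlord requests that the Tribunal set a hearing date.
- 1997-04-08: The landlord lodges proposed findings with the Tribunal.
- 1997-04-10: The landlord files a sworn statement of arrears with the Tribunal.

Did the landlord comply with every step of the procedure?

Step 1: the window is 11–34 days after 1996-11-26 (when the violation is discovered), so 1996-12-07 through 1996-12-30; 1996-12-27 falls inside that range.
Step 2: 60 days after 1996-12-27 (when the written notice is served) is 1997-02-25; completed 1997-02-12, before the deadline.
Step 3: 15 days after 1997-02-12 (when the cure demand is delivered) is 1997-02-27; done 1997-02-13 — timely.
Step 4: 108 days after 1996-11-26 (when the violation is discovered) is 1997-03-14; done 1997-03-18 — 4 days late.
No need to go further; step 4 was not satisfied.

No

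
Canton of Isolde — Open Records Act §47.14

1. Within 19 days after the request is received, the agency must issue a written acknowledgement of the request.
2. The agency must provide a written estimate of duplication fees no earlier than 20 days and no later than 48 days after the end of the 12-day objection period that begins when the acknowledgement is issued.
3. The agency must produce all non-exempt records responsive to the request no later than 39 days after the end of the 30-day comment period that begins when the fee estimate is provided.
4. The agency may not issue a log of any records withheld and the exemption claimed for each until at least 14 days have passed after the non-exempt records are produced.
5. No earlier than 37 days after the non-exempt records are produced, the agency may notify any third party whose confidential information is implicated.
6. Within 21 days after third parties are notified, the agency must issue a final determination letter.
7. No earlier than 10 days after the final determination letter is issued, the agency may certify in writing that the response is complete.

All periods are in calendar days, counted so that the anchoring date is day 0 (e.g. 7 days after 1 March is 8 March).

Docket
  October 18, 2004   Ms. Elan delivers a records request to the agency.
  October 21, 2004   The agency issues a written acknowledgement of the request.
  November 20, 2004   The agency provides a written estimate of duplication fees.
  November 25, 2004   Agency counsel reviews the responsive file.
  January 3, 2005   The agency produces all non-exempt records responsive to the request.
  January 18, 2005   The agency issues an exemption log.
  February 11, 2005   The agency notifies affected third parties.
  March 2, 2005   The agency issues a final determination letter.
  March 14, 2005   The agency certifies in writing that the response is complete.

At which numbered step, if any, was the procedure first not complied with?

Step 2

Step 1: 19 days after October 18, 2004 (when the request is received) is November 6, 2004; done October 21, 2004 — timely.
Step 2: the window is 20–48 days after November 2, 2004 (end of the 12-day objection period, which began when the acknowledgement is issued on October 21, 2004), so November 22, 2004 through December 20, 2004; done November 20, 2004 — 2 days before the window opened.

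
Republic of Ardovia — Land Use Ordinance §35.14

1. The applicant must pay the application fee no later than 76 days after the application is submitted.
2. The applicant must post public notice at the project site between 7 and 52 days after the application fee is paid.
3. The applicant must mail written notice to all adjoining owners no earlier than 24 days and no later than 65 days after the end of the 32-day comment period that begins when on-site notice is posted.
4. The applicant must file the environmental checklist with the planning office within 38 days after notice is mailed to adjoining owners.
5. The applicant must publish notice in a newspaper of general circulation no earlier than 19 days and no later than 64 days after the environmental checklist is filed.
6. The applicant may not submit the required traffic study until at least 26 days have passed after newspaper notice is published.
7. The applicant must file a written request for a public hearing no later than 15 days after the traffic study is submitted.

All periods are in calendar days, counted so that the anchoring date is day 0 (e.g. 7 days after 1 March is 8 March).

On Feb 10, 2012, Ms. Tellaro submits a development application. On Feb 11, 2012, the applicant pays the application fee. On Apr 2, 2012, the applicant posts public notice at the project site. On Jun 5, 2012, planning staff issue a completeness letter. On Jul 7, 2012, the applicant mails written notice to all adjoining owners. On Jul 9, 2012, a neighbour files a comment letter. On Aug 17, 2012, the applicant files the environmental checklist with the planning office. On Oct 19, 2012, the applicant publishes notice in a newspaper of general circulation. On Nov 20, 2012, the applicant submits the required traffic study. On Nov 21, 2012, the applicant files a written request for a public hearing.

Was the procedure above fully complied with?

Step 1 — counting 76 days from Feb 10, 2012 (when the application is submitted) gives a deadline of Apr 26, 2012; done Feb 11, 2012 — timely.
Step 2 — 7 and 52 days from Feb 11, 2012 (when the application fee is paid) are Feb 18, 2012 and Apr 3, 2012 respectively; done Apr 2, 2012, which is between those dates.
Step 3 — 24 and 65 days from May 4, 2012 (end of the 32-day comment period, which began when on-site notice is posted on Apr 2, 2012) are May 28, 2012 and Jul 8, 2012 respectively; Jul 7, 2012 falls inside that range.
Step 4 — counting 38 days from Jul 7, 2012 (when notice is mailed to adjoining owners) gives a deadline of Aug 14, 2012; done Aug 17, 2012 — 3 days late.

No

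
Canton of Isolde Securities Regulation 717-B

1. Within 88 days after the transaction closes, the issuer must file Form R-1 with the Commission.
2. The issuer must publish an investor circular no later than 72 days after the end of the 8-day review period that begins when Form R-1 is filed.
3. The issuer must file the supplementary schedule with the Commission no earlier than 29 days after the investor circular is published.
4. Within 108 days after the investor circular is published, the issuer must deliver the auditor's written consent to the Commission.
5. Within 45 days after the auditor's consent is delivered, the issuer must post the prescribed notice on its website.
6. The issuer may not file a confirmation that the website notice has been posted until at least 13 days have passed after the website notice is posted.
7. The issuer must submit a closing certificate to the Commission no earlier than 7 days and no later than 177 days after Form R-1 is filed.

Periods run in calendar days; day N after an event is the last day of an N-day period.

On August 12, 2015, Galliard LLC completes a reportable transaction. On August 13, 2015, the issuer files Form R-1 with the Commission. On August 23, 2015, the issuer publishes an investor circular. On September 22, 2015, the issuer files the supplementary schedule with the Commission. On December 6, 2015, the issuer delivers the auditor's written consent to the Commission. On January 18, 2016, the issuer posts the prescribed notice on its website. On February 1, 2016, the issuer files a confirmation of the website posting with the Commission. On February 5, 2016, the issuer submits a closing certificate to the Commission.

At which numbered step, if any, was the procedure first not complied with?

None — every step was satisfied

Step 1 — counting 88 days from August 12, 2015 (when the transaction closes) gives a deadline of November 8, 2015; August 13, 2015 is within that limit.
Step 2 — counting 72 days from August 21, 2015 (end of the 8-day review period, which began when Form R-1 is filed on August 13, 2015) gives a deadline of November 1, 2015; done August 23, 2015 — timely.
Step 3 — must wait 29 days from August 23, 2015 (when the investor circular is published), so not before September 21, 2015; done September 22, 2015, after the minimum wait.
Step 4 — counting 108 days from August 23, 2015 (when the investor circular is published) gives a deadline of December 9, 2015; done December 6, 2015 — timely.
Step 5 — counting 45 days from December 6, 2015 (when the auditor's consent is delivered) gives a deadline of January 20, 2016; January 18, 2016 is within that limit.
Step 6 — must wait 13 days from January 18, 2016 (when the website notice is posted), so not before January 31, 2016; February 1, 2016 is on or after that date.
Step 7 — 7 and 177 days from August 13, 2015 (when Form R-1 is filed) are August 20, 2015 and February 6, 2016 respectively; February 5, 2016 falls inside that range.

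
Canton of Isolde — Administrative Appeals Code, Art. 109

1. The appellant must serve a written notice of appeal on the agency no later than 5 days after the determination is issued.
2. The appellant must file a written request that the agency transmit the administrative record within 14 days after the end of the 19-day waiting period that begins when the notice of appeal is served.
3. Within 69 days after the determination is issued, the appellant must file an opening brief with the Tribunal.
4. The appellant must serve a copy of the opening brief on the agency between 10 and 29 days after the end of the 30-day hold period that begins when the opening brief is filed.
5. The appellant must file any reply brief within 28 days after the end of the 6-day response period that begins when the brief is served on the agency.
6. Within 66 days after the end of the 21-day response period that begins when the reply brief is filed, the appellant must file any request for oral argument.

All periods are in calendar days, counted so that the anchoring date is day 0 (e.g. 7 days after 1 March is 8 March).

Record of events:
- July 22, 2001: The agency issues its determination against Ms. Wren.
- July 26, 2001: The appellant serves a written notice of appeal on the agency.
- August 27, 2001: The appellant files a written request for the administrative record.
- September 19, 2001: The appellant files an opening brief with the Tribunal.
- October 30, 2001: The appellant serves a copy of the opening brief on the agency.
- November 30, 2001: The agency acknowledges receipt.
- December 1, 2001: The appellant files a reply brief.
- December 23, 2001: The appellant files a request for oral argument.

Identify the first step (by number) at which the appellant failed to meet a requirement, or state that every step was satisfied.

None — every step was satisfied

(1) due by July 22, 2001 + 5 days = July 27, 2001; July 26, 2001 is within that limit.
(2) due by August 14, 2001 + 14 days = August 28, 2001; August 27, 2001 is within that limit.
(3) due by July 22, 2001 + 69 days = September 29, 2001; September 19, 2001 is within that limit.
(4) the permitted window runs from October 19, 2001 + 10 = October 29, 2001 to October 19, 2001 + 29 = November 17, 2001; October 30, 2001 falls inside that range.
(5) due by November 5, 2001 + 28 days = December 3, 2001; done December 1, 2001 — timely.
(6) due by December 22, 2001 + 66 days = February 26, 2002; done December 23, 2001 — timely.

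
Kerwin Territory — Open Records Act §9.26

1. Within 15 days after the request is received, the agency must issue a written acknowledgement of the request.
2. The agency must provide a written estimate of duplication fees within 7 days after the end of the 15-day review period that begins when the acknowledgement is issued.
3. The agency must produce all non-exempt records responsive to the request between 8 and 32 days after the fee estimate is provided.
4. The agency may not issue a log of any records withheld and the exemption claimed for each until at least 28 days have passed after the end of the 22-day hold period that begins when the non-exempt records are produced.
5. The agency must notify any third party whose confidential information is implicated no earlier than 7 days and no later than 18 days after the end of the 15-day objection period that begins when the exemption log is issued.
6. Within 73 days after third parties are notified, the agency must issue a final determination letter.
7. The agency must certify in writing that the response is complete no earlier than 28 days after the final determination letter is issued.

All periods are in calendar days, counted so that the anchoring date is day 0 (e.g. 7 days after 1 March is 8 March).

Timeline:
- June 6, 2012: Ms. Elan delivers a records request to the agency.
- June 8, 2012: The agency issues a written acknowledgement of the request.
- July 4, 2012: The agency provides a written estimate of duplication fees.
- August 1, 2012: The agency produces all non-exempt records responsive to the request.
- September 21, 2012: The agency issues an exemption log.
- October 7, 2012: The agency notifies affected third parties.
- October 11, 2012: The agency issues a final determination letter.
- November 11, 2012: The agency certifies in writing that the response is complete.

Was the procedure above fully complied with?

Step 1 — counting 15 days from June 6, 2012 (when the request is received) gives a deadline of June 21, 2012; done June 8, 2012 — timely.
Step 2 — counting 7 days from June 23, 2012 (end of the 15-day review period, which began when the acknowledgement is issued on June 8, 2012) gives a deadline of June 30, 2012; not done until July 4, 2012, 4 days after the deadline.
Later steps need not be reached.

No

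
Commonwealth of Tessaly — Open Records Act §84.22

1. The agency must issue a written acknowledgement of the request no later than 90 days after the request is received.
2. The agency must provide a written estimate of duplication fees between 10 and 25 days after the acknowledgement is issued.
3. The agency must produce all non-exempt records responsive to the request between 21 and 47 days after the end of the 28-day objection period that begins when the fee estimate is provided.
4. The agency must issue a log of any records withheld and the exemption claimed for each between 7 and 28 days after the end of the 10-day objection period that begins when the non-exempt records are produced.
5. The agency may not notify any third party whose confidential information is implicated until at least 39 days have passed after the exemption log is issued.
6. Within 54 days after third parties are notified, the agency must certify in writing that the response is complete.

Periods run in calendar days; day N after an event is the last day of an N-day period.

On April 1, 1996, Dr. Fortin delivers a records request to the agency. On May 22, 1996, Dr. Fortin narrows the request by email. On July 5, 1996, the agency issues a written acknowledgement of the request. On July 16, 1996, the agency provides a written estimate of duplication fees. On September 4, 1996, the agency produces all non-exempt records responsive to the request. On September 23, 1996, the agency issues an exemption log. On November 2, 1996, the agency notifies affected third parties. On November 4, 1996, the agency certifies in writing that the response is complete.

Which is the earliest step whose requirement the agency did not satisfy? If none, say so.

Step 1: 90 days after April 1, 1996 (when the request is received) is June 30, 1996; July 5, 1996 misses that deadline by 5 days.
That is the first point of non-compliance.

Step 1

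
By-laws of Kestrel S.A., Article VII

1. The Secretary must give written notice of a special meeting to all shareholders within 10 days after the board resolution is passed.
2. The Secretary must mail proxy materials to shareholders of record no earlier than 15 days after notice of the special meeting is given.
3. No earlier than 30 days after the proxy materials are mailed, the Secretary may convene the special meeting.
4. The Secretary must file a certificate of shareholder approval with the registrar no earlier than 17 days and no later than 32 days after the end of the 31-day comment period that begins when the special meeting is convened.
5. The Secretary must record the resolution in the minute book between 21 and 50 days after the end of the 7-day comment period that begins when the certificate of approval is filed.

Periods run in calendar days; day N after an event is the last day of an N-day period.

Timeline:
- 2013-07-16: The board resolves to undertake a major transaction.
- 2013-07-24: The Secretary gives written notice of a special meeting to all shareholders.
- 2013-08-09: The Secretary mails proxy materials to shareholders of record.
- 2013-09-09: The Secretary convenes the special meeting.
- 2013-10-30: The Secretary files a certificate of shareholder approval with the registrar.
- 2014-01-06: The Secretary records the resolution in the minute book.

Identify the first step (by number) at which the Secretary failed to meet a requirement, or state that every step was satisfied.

Step 5

(1) due by 2013-07-16 + 10 days = 2013-07-26; done 2013-07-24 — timely.
(2) permitted from 2013-07-24 + 15 days = 2013-08-08 onward; done 2013-08-09, after the minimum wait.
(3) permitted from 2013-08-09 + 30 days = 2013-09-08 onward; done 2013-09-09 — permitted.
(4) the permitted window runs from 2013-10-10 + 17 = 2013-10-27 to 2013-10-10 + 32 = 2013-11-11; 2013-10-30 falls inside that range.
(5) the permitted window runs from 2013-11-06 + 21 = 2013-11-27 to 2013-11-06 + 50 = 2013-12-26; 2014-01-06 is 11 days past the end of the window.
No need to go further; step 5 was not satisfied.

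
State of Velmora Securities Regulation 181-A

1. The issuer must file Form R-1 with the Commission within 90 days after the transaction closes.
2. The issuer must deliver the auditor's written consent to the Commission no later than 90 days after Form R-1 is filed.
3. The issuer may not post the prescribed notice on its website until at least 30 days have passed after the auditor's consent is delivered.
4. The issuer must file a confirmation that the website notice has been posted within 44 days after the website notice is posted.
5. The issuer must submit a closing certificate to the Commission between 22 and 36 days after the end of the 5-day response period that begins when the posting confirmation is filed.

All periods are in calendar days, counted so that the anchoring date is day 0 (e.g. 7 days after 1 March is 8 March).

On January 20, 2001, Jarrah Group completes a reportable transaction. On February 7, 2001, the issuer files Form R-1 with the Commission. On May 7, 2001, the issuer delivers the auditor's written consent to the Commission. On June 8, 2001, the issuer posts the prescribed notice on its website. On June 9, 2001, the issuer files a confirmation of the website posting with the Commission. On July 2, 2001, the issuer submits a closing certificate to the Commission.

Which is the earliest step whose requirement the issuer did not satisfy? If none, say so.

(1) due by January 20, 2001 + 90 days = April 20, 2001; completed February 7, 2001, before the deadline.
(2) due by February 7, 2001 + 90 days = May 8, 2001; May 7, 2001 is within that limit.
(3) permitted from May 7, 2001 + 30 days = June 6, 2001 onward; June 8, 2001 is on or after that date.
(4) due by June 8, 2001 + 44 days = July 22, 2001; June 9, 2001 is within that limit.
(5) the permitted window runs from June 14, 2001 + 22 = July 6, 2001 to June 14, 2001 + 36 = July 20, 2001; done July 2, 2001 — 4 days before the window opened.

Step 5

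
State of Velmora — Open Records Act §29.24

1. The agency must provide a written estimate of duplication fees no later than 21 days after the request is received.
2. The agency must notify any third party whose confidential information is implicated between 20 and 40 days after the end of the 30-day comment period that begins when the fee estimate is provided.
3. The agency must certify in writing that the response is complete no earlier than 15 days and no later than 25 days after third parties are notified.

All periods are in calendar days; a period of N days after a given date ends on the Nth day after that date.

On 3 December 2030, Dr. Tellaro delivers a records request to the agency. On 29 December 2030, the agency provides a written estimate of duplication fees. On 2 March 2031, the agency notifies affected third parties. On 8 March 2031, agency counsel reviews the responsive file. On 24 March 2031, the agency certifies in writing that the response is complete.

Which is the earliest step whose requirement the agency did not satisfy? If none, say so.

Step 1

Step 1: 21 days after 3 December 2030 (when the request is received) is 24 December 2030; done 29 December 2030 — 5 days late.
The analysis stops there.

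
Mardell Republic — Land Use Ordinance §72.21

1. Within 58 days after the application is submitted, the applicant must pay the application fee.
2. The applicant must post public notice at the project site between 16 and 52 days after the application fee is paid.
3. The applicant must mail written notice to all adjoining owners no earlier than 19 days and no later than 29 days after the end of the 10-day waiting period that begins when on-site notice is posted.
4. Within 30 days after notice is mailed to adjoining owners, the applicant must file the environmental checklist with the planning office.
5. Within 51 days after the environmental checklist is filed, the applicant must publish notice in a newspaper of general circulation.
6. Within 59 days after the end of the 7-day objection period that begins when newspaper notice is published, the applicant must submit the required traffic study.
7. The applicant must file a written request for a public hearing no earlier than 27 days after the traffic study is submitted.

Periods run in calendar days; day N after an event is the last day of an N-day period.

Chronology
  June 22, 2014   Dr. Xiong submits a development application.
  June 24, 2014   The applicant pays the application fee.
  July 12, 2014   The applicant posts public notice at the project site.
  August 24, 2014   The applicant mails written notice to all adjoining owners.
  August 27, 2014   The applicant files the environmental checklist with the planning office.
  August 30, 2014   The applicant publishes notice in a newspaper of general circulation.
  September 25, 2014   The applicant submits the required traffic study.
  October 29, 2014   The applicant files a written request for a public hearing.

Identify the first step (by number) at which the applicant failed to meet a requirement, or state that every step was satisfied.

Step 3

(1) due by June 22, 2014 + 58 days = August 19, 2014; done June 24, 2014 — timely.
(2) the permitted window runs from June 24, 2014 + 16 = July 10, 2014 to June 24, 2014 + 52 = August 15, 2014; done July 12, 2014 — within the window.
(3) the permitted window runs from July 22, 2014 + 19 = August 10, 2014 to July 22, 2014 + 29 = August 20, 2014; done August 24, 2014 — 4 days after the window closed.
No need to go further; step 3 was not satisfied.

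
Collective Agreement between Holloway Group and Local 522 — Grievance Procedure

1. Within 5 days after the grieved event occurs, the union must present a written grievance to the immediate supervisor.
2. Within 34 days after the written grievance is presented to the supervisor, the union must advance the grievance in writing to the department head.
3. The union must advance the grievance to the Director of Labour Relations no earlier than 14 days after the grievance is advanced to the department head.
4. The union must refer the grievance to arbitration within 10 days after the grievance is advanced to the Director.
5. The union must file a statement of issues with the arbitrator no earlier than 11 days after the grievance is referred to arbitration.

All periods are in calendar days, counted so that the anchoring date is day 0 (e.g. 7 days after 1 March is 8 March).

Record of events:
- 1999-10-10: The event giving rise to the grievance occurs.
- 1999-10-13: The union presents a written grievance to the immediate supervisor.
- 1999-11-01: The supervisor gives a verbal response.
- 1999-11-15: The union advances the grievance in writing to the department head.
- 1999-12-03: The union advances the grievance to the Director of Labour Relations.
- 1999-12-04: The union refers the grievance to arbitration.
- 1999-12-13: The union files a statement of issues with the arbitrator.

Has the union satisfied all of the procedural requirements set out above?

(1) due by 1999-10-10 + 5 days = 1999-10-15; 1999-10-13 is within that limit.
(2) due by 1999-10-13 + 34 days = 1999-11-16; done 1999-11-15 — timely.
(3) permitted from 1999-11-15 + 14 days = 1999-11-29 onward; 1999-12-03 is on or after that date.
(4) due by 1999-12-03 + 10 days = 1999-12-13; 1999-12-04 is within that limit.
(5) permitted from 1999-12-04 + 11 days = 1999-12-15 onward; 1999-12-13 is 2 days before the earliest permitted date.
The analysis stops there.

No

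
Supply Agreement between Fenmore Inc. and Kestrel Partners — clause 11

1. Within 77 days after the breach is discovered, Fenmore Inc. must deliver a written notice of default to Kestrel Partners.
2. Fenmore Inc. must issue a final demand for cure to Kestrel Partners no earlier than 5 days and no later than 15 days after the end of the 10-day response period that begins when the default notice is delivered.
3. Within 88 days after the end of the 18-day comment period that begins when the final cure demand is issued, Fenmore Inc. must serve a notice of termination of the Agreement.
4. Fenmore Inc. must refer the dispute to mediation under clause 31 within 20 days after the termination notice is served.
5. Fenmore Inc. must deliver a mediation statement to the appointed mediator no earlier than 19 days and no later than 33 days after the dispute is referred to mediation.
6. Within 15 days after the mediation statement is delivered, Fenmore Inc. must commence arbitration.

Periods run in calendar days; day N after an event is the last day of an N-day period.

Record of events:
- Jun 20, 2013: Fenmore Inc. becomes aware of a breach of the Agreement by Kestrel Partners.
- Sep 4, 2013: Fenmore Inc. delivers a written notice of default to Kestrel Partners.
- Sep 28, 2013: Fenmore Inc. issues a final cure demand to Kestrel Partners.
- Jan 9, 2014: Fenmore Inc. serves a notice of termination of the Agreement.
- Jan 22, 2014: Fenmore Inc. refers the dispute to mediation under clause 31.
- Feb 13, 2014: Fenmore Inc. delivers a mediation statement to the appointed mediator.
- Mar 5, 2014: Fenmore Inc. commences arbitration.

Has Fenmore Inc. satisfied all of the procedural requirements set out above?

No

Step 1: 77 days after Jun 20, 2013 (when the breach is discovered) is Sep 5, 2013; done Sep 4, 2013 — timely.
Step 2: the window is 5–15 days after Sep 14, 2013 (end of the 10-day response period, which began when the default notice is delivered on Sep 4, 2013), so Sep 19, 2013 through Sep 29, 2013; done Sep 28, 2013, which is between those dates.
Step 3: 88 days after Oct 16, 2013 (end of the 18-day comment period, which began when the final cure demand is issued on Sep 28, 2013) is Jan 12, 2014; done Jan 9, 2014 — timely.
Step 4: 20 days after Jan 9, 2014 (when the termination notice is served) is Jan 29, 2014; completed Jan 22, 2014, before the deadline.
Step 5: the window is 19–33 days after Jan 22, 2014 (when the dispute is referred to mediation), so Feb 10, 2014 through Feb 24, 2014; Feb 13, 2014 falls inside that range.
Step 6: 15 days after Feb 13, 2014 (when the mediation statement is delivered) is Feb 28, 2014; done Mar 5, 2014 — 5 days late.
Later steps need not be reached.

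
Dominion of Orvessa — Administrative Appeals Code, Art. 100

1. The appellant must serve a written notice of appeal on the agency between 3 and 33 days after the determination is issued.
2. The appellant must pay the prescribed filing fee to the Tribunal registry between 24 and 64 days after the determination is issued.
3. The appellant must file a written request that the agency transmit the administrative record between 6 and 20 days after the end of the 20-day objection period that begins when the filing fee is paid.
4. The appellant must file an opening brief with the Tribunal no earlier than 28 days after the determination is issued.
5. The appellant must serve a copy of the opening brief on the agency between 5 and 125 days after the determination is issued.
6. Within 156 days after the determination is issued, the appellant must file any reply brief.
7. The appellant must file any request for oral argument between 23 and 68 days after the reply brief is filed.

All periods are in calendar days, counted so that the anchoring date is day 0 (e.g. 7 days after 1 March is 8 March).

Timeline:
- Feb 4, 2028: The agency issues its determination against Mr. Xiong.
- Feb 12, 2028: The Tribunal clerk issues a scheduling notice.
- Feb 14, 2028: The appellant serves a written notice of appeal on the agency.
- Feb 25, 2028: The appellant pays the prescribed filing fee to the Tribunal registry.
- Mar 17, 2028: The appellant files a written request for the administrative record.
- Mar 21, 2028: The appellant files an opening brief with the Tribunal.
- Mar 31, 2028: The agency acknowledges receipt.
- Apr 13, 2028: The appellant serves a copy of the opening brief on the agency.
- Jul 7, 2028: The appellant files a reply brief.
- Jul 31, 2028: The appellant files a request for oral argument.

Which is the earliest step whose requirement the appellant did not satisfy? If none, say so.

Step 2

Step 1 — 3 and 33 days from Feb 4, 2028 (when the determination is issued) are Feb 7, 2028 and Mar 8, 2028 respectively; Feb 14, 2028 falls inside that range.
Step 2 — 24 and 64 days from Feb 4, 2028 (when the determination is issued) are Feb 28, 2028 and Apr 8, 2028 respectively; Feb 25, 2028 is 3 days too early.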